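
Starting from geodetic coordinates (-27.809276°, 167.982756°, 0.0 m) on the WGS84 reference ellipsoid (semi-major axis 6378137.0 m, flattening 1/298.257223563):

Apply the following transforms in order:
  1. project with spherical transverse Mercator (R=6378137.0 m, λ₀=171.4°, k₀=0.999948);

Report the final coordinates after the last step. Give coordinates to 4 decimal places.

E=-336566.2073 m, N=-3100239.4814 m

start: φ=-27.809276°, λ=167.982756°, h=0.000 m
→ tm (R=6378137.0, λ₀=171.4°): E=-336566.2073, N=-3100239.4814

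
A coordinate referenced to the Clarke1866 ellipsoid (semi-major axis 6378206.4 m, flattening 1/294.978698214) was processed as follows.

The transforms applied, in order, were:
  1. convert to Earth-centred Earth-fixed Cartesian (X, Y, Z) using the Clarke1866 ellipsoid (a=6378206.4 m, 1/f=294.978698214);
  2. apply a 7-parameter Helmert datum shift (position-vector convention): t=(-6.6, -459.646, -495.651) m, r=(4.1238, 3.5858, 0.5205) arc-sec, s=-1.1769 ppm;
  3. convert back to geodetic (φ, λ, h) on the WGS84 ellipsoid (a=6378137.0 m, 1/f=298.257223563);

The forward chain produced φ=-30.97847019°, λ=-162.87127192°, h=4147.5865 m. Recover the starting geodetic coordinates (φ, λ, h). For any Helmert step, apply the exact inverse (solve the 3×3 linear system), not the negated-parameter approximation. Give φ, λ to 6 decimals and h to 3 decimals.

start: φ=-30.978470°, λ=-162.871272°, h=4147.587 m
→ ECEF (a=6378137.000, f=1/298.257223563): X=-5233856.2754, Y=-1613017.4954, Z=-3265982.0614
→ Helmert⁻¹: X=-5233803.1347, Y=-1612611.8272, Z=-3265548.9998
→ geod (Bowring, a=6378206.400): φ=-30.97780300°, λ=-162.87516400°, h=3772.1940 m

φ=-30.977803°, λ=-162.875164°, h=3772.194 m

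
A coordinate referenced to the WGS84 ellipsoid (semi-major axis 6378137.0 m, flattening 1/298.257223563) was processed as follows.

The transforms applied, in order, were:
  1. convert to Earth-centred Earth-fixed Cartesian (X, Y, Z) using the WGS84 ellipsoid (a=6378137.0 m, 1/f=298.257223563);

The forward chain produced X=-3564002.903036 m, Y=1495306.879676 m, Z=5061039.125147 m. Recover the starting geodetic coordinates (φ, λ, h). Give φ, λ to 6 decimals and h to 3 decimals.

start: X=-3564002.9030, Y=1495306.8797, Z=5061039.1251 m
→ geod (Bowring, a=6378137.000): φ=52.81737800°, λ=157.23911200°, h=3454.3900 m

φ=52.817378°, λ=157.239112°, h=3454.390 m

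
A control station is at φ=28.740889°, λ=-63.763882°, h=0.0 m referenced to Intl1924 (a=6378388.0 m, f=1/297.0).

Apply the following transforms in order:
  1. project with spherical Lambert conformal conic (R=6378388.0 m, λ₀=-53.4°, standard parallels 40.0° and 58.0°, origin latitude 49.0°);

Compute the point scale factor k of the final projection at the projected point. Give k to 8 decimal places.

start: φ=28.740889°, λ=-63.763882°, h=0.000 m
→ into lcc (λ₀=-53.4°): φ=28.74088900°, λ−λ₀=-10.36388200°
scale k = 1.04702544

1.04702544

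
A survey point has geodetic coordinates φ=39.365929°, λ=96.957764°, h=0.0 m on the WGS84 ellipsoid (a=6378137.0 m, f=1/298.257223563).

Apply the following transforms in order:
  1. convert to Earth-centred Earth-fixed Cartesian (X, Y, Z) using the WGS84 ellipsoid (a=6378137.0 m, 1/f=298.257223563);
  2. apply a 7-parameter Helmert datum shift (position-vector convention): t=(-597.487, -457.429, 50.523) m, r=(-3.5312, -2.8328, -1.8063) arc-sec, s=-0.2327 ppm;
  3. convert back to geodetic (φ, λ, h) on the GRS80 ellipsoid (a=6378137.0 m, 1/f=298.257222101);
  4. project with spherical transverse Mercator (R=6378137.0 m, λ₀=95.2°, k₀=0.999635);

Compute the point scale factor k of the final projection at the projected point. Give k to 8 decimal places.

0.99991862

start: φ=39.365929°, λ=96.957764°, h=0.000 m
→ ECEF (a=6378137.000, f=1/298.257223563): X=-598136.5799, Y=4901298.1924, Z=4023806.7696
→ Helmert 7p (PV): X=-598746.2683, Y=4900913.7473, Z=4023764.2327
→ geod (Bowring, a=6378137.000): φ=39.36739083°, λ=96.96532749°, h=-264.8754 m
→ into tm (λ₀=95.2°): φ=39.36739083°, λ−λ₀=1.76532749°
scale k = 0.99991862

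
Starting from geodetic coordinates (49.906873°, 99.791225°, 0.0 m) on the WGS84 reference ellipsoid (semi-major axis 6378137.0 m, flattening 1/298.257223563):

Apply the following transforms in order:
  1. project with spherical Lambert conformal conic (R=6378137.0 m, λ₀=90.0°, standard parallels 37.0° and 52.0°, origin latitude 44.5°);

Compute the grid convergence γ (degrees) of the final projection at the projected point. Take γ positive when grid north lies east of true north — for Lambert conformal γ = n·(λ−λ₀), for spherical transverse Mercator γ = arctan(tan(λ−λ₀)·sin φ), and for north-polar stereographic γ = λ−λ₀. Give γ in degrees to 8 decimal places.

6.88257727

start: φ=49.906873°, λ=99.791225°, h=0.000 m
→ into lcc (λ₀=90.0°): φ=49.90687300°, λ−λ₀=9.79122500°
convergence γ = 6.88257727°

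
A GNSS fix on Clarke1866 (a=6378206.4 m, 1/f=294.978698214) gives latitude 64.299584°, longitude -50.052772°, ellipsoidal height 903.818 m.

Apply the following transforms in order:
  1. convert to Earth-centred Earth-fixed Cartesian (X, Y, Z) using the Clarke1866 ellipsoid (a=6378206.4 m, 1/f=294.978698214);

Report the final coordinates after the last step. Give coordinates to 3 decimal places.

X=1781155.962 m, Y=-2126673.905 m, Z=5724899.088 m

start: φ=64.299584°, λ=-50.052772°, h=903.818 m
→ ECEF (a=6378206.400, f=1/294.978698214): X=1781155.9620, Y=-2126673.9054, Z=5724899.0880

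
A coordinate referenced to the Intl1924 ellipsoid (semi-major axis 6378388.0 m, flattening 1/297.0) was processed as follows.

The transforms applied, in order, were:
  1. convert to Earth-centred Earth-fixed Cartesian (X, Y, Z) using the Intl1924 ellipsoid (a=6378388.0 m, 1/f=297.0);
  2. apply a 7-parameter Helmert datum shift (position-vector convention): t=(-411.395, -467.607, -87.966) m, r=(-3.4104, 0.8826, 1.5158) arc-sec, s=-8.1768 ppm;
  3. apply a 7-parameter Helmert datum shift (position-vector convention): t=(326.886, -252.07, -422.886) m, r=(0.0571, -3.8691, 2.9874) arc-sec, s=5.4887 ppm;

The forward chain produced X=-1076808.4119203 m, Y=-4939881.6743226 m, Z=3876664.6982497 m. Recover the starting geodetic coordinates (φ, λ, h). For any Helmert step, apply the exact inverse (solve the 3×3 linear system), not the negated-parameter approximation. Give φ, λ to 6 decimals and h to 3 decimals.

start: X=-1076808.4119, Y=-4939881.6743, Z=3876664.6982 m
→ Helmert⁻¹: X=-1077128.2014, Y=-4939585.8186, Z=3877087.8763
→ Helmert⁻¹: X=-1076778.4979, Y=-4939214.7898, Z=3877121.2726
→ geod (Bowring, a=6378388.000): φ=37.67330500°, λ=-102.29840000°, h=412.5940 m

φ=37.673305°, λ=-102.298400°, h=412.594 m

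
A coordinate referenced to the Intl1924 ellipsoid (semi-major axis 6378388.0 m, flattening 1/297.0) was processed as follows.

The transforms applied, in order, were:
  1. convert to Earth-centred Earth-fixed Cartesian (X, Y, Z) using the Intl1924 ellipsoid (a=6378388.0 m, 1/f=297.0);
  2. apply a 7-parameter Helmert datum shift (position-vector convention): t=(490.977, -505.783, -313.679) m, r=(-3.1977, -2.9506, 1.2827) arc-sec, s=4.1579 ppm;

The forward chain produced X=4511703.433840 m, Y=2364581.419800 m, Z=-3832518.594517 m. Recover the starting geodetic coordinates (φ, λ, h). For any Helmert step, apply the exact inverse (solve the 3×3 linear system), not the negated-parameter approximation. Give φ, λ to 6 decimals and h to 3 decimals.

start: X=4511703.4338, Y=2364581.4198, Z=-3832518.5945 m
→ Helmert⁻¹: X=4511153.5881, Y=2365108.7259, Z=-3832216.8473
→ geod (Bowring, a=6378388.000): φ=-37.14232500°, λ=27.66713500°, h=3576.6250 m

φ=-37.142325°, λ=27.667135°, h=3576.625 m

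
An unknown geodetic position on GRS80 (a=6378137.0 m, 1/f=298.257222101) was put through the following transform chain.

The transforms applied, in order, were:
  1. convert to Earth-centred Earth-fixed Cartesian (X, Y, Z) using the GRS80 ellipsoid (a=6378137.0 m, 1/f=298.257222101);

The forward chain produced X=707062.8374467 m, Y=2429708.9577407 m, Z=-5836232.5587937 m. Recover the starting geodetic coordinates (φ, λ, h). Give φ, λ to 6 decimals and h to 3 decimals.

start: X=707062.8374, Y=2429708.9577, Z=-5836232.5588 m
→ geod (Bowring, a=6378137.000): φ=-66.69931600°, λ=73.77462300°, h=1091.2130 m

φ=-66.699316°, λ=73.774623°, h=1091.213 m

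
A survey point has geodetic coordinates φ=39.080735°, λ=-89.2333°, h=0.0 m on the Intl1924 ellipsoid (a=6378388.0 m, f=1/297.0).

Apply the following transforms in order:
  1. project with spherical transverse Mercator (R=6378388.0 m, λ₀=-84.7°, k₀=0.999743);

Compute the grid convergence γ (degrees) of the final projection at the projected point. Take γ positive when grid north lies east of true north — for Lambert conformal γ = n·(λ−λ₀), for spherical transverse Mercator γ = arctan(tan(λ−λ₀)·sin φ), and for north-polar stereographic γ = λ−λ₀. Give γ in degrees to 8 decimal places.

start: φ=39.080735°, λ=-89.233300°, h=0.000 m
→ into tm (λ₀=-84.7°): φ=39.08073500°, λ−λ₀=-4.53330000°
convergence γ = -2.86145670°

-2.86145670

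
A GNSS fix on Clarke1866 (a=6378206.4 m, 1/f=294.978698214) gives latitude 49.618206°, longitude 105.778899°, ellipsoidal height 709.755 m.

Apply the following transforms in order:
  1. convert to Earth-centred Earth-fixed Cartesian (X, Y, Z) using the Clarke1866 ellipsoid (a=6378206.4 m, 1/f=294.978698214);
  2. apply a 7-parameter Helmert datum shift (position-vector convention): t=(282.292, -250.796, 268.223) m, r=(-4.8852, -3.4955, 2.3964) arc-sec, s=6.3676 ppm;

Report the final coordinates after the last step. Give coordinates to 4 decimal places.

start: φ=49.618206°, λ=105.778899°, h=709.755 m
→ ECEF (a=6378206.400, f=1/294.978698214): X=-1126017.1416, Y=3984861.1282, Z=4835721.0478
→ Helmert 7p (PV): X=-1125870.2662, Y=3984737.1545, Z=4835906.6018

X=-1125870.2662 m, Y=3984737.1545 m, Z=4835906.6018 m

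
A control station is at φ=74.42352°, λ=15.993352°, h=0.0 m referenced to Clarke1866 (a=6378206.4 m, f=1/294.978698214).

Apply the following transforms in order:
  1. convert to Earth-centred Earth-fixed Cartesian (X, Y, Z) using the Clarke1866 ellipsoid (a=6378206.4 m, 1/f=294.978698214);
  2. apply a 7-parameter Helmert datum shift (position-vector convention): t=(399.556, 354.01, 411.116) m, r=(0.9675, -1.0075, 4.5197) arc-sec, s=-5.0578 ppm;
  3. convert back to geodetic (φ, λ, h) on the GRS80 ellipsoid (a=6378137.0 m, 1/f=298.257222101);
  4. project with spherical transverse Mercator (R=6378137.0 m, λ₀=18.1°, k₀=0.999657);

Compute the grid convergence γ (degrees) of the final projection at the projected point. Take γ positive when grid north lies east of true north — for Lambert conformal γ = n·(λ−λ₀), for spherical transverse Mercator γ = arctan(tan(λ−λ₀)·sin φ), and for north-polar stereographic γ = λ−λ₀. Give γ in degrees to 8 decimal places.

start: φ=74.423520°, λ=15.993352°, h=0.000 m
→ ECEF (a=6378206.400, f=1/294.978698214): X=1651606.3838, Y=473383.1247, Z=6121620.9247
→ Helmert 7p (PV): X=1651957.3126, Y=473742.2167, Z=6122011.3664
→ geod (Bowring, a=6378137.000): φ=74.41958812°, λ=16.00163702°, h=341.9696 m
→ into tm (λ₀=18.1°): φ=74.41958812°, λ−λ₀=-2.09836298°
convergence γ = -2.02132266°

-2.02132266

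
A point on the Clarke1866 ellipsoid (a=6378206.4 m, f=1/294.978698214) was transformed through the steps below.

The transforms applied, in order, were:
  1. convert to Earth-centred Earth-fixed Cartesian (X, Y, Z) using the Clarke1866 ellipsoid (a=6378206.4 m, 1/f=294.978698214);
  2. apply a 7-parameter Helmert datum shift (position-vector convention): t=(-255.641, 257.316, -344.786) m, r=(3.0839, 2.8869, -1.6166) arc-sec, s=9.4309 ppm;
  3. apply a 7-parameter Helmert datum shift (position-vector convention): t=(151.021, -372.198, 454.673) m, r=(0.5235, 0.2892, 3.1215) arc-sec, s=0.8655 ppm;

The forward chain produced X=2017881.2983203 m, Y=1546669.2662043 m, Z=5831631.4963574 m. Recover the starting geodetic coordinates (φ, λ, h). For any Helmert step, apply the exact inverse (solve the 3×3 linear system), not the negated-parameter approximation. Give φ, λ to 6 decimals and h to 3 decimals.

start: X=2017881.2983, Y=1546669.2662, Z=5831631.4964 m
→ Helmert⁻¹: X=2017743.7670, Y=1547024.3893, Z=5831170.6792
→ Helmert⁻¹: X=2017886.6355, Y=1546855.4884, Z=5831465.5845
→ geod (Bowring, a=6378206.400): φ=66.58463000°, λ=37.47276500°, h=1629.2760 m

φ=66.584630°, λ=37.472765°, h=1629.276 m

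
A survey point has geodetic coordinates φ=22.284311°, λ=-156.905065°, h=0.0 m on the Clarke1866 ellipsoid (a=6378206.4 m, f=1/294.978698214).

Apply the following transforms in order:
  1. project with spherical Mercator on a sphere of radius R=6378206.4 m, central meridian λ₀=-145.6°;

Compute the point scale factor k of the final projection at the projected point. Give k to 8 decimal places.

1.08071470

start: φ=22.284311°, λ=-156.905065°, h=0.000 m
→ into merc (λ₀=-145.6°): φ=22.28431100°, λ−λ₀=-11.30506500°
scale k = 1.08071470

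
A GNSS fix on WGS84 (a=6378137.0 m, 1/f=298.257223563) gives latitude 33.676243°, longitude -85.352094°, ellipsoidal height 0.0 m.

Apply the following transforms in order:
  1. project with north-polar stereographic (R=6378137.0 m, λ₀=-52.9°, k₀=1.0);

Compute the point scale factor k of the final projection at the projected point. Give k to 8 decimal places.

start: φ=33.676243°, λ=-85.352094°, h=0.000 m
→ into stereo (λ₀=-52.9°): φ=33.67624300°, λ−λ₀=-32.45209400°
scale k = 1.28658781

1.28658781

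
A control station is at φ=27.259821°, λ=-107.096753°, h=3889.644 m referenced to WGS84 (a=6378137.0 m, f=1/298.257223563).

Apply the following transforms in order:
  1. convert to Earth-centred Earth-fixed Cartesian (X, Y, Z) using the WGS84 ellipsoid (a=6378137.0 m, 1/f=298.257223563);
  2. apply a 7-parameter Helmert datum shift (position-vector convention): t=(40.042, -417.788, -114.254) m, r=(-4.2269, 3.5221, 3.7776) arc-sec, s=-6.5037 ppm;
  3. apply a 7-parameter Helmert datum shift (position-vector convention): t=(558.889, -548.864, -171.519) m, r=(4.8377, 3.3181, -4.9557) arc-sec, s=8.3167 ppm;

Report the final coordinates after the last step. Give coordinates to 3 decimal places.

start: φ=27.259821°, λ=-107.096753°, h=3889.644 m
→ ECEF (a=6378137.000, f=1/298.257223563): X=-1669022.8184, Y=-5426337.6383, Z=2905619.1464
→ Helmert 7p (PV): X=-1668822.9276, Y=-5426691.1585, Z=2905625.6935
→ Helmert 7p (PV): X=-1668361.5580, Y=-5427313.2080, Z=2905377.9079

X=-1668361.558 m, Y=-5427313.208 m, Z=2905377.908 m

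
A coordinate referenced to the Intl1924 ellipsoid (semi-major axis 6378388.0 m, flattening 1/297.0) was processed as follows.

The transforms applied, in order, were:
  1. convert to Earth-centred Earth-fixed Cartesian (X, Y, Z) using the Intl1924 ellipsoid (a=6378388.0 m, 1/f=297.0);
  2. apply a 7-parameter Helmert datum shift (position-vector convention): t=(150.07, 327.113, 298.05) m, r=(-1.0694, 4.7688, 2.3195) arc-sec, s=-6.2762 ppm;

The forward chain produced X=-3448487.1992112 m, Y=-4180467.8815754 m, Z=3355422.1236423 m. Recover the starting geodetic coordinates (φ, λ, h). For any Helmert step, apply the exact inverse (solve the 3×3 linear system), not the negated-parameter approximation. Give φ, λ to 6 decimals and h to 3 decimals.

φ=31.932572°, λ=-129.519562°, h=1712.111 m

start: X=-3448487.1992, Y=-4180467.8816, Z=3355422.1236 m
→ Helmert⁻¹: X=-3448783.4958, Y=-4180799.8464, Z=3355043.7203
→ geod (Bowring, a=6378388.000): φ=31.93257200°, λ=-129.51956200°, h=1712.1110 m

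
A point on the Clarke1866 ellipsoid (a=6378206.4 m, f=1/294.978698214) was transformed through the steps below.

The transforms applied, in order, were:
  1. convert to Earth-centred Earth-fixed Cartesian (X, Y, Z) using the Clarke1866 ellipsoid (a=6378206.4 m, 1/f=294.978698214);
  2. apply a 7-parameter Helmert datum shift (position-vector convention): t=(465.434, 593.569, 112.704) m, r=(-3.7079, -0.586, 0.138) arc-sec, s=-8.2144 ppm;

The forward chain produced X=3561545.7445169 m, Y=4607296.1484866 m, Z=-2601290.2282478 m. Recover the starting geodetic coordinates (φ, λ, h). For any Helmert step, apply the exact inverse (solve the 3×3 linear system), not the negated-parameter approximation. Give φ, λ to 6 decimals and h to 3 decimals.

start: X=3561545.7445, Y=4607296.1485, Z=-2601290.2282 m
→ Helmert⁻¹: X=3561105.2546, Y=4606784.8015, Z=-2601351.6051
→ geod (Bowring, a=6378206.400): φ=-24.21835500°, λ=52.29550500°, h=2785.8900 m

φ=-24.218355°, λ=52.295505°, h=2785.890 m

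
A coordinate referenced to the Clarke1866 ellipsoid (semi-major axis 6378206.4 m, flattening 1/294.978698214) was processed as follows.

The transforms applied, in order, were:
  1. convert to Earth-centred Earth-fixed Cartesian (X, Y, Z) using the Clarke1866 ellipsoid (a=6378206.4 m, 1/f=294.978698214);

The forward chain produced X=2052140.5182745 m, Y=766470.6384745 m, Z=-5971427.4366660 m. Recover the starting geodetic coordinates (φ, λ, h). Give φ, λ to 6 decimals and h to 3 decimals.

φ=-69.980001°, λ=20.480566°, h=1421.362 m

start: X=2052140.5183, Y=766470.6385, Z=-5971427.4367 m
→ geod (Bowring, a=6378206.400): φ=-69.98000100°, λ=20.48056600°, h=1421.3620 m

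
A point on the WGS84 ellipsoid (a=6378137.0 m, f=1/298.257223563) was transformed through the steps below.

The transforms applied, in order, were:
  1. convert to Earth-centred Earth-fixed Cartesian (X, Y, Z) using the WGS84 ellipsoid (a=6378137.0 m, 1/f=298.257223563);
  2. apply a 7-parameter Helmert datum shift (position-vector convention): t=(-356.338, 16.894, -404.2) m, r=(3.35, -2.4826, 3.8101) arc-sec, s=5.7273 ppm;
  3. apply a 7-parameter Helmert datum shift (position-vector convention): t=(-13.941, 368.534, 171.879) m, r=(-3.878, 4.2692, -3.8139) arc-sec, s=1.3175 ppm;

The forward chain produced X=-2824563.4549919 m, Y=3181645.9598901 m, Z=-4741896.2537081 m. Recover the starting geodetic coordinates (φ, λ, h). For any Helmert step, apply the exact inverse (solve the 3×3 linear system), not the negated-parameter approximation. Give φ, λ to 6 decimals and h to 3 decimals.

φ=-48.294376°, λ=131.596839°, h=3925.566 m

start: X=-2824563.4550, Y=3181645.9599, Z=-4741896.2537 m
→ Helmert⁻¹: X=-2824506.4665, Y=3181310.1644, Z=-4742060.5337
→ Helmert⁻¹: X=-2824132.2605, Y=3181250.2070, Z=-4741646.8532
→ geod (Bowring, a=6378137.000): φ=-48.29437600°, λ=131.59683900°, h=3925.5660 m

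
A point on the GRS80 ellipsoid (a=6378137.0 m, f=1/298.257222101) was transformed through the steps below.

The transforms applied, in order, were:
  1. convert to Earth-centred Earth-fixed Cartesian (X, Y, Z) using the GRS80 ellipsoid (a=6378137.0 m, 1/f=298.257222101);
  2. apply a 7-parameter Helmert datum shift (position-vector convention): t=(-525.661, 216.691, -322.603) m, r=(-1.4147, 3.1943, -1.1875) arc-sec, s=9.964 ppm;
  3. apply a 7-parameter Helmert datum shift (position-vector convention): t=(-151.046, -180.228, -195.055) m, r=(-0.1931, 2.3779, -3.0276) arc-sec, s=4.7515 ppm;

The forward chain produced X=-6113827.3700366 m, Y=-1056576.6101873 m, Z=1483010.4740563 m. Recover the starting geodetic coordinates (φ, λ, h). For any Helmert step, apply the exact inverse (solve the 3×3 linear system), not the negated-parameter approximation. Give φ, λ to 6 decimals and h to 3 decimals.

start: X=-6113827.3700, Y=-1056576.6102, Z=1483010.4741 m
→ Helmert⁻¹: X=-6113648.8658, Y=-1056482.4887, Z=1483127.0121
→ Helmert⁻¹: X=-6113079.1820, Y=-1056734.0185, Z=1483332.9168
→ geod (Bowring, a=6378137.000): φ=13.53440400°, λ=-170.19252000°, h=1637.7090 m

φ=13.534404°, λ=-170.192520°, h=1637.709 m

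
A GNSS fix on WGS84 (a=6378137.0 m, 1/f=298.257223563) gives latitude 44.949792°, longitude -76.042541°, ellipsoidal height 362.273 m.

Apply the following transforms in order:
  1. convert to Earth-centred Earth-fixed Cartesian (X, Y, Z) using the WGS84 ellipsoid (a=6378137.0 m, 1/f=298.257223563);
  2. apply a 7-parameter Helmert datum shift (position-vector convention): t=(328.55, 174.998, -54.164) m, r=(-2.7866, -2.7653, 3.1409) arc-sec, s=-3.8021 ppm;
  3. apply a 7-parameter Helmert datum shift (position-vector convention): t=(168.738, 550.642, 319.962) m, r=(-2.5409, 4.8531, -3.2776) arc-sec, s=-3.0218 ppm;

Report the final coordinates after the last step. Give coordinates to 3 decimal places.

X=1091194.651 m, Y=-4387414.796 m, Z=4483994.686 m

start: φ=44.949792°, λ=-76.042541°, h=362.273 m
→ ECEF (a=6378137.000, f=1/298.257223563): X=1090662.3272, Y=-4388285.4574, Z=4483657.1925
→ Helmert 7p (PV): X=1090993.4427, Y=-4388016.5936, Z=4483659.8879
→ Helmert 7p (PV): X=1091194.6509, Y=-4387414.7956, Z=4483994.6860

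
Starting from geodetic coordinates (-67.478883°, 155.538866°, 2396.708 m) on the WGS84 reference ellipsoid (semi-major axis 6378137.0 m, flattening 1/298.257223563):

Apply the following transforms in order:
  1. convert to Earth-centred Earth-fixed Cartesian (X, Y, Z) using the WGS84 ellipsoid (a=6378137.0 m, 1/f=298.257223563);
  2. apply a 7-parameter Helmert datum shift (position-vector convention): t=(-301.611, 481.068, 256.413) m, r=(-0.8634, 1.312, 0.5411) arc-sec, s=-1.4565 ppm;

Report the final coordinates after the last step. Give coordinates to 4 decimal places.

start: φ=-67.478883°, λ=155.538866°, h=2396.708 m
→ ECEF (a=6378137.000, f=1/298.257223563): X=-2230917.1004, Y=1014860.4456, Z=-5871289.5591
→ Helmert 7p (PV): X=-2231255.4701, Y=1015309.6066, Z=-5871014.6524

X=-2231255.4701 m, Y=1015309.6066 m, Z=-5871014.6524 m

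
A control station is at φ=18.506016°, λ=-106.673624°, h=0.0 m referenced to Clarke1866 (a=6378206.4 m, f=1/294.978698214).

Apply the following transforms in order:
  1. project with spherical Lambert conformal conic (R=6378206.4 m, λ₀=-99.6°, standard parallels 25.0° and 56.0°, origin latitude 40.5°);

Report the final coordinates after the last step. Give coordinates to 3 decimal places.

E=-772500.166 m, N=-2387982.385 m

start: φ=18.506016°, λ=-106.673624°, h=0.000 m
→ lcc (R=6378206.4, λ₀=-99.6°): E=-772500.1661, N=-2387982.3854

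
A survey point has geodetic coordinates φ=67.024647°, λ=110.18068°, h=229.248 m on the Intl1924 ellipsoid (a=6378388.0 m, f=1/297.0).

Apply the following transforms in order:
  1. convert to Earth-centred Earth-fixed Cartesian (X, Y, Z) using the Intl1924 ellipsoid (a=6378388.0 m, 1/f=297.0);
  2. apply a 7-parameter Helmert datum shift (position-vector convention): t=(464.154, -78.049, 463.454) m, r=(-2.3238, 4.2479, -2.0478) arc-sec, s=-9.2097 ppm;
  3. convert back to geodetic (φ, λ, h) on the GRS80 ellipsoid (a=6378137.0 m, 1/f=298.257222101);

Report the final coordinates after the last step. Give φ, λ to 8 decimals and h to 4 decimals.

start: φ=67.024647°, λ=110.180680°, h=229.248 m
→ ECEF (a=6378388.000, f=1/297.0): X=-861392.6045, Y=2343634.8866, Z=5849831.9860
→ Helmert 7p (PV): X=-860776.7772, Y=2343609.7095, Z=5850232.9011
→ geod (Bowring, a=6378137.000): φ=67.02740814°, λ=110.16761447°, h=679.8344 m

φ=67.02740814°, λ=110.16761447°, h=679.8344 m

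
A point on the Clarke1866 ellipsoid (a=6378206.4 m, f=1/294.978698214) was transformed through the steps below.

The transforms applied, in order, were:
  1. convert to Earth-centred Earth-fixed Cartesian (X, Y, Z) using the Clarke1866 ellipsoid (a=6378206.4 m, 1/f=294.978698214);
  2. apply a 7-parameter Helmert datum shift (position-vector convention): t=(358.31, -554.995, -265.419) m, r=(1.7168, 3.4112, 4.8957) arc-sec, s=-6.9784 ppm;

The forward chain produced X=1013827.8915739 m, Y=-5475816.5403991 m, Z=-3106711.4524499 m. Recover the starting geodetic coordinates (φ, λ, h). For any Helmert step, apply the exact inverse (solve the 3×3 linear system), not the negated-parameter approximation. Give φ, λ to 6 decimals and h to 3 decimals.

φ=-29.321567°, λ=-79.514144°, h=3165.876 m

start: X=1013827.8916, Y=-5475816.5404, Z=-3106711.4524 m
→ Helmert⁻¹: X=1013398.0701, Y=-5475349.6627, Z=-3106405.3792
→ geod (Bowring, a=6378206.400): φ=-29.32156700°, λ=-79.51414400°, h=3165.8760 m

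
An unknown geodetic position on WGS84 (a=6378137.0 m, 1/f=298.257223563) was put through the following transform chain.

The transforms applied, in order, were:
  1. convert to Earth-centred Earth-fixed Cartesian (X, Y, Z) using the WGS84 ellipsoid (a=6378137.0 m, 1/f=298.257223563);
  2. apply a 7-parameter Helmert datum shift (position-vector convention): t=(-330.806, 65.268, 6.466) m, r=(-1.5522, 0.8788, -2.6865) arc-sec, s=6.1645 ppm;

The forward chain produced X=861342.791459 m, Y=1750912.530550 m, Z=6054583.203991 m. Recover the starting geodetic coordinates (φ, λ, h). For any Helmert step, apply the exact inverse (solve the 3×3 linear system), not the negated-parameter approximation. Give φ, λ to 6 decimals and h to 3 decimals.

φ=72.248323°, λ=63.796885°, h=2482.531 m

start: X=861342.7915, Y=1750912.5306, Z=6054583.2040 m
→ Helmert⁻¹: X=861619.6867, Y=1750802.1295, Z=6054556.2610
→ geod (Bowring, a=6378137.000): φ=72.24832300°, λ=63.79688500°, h=2482.5310 m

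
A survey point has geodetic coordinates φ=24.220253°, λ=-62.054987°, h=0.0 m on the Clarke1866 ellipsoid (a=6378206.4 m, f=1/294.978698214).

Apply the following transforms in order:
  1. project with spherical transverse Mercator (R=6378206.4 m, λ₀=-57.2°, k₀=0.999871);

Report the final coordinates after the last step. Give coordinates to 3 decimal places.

E=-493214.469 m, N=2704454.093 m

start: φ=24.220253°, λ=-62.054987°, h=0.000 m
→ tm (R=6378206.4, λ₀=-57.2°): E=-493214.4692, N=2704454.0933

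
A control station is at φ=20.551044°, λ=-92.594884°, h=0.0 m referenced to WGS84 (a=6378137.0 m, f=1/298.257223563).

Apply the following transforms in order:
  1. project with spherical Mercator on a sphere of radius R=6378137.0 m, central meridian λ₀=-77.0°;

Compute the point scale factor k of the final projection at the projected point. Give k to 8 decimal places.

start: φ=20.551044°, λ=-92.594884°, h=0.000 m
→ into merc (λ₀=-77.0°): φ=20.55104400°, λ−λ₀=-15.59488400°
scale k = 1.06796551

1.06796551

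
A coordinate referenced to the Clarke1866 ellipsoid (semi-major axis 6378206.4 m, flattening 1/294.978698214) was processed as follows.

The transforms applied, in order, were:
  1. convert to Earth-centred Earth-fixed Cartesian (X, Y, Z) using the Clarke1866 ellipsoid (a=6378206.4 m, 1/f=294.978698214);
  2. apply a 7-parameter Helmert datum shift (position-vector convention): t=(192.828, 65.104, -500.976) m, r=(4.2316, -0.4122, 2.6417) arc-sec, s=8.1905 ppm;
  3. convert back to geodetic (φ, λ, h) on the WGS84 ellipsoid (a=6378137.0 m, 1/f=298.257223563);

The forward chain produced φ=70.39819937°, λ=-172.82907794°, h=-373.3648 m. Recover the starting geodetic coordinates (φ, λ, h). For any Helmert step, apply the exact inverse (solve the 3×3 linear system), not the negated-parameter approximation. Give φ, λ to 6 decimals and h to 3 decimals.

start: φ=70.398199°, λ=-172.829078°, h=-373.365 m
→ ECEF (a=6378137.000, f=1/298.257223563): X=-2129218.4990, Y=-267885.0838, Z=5985737.3119
→ Helmert⁻¹: X=-2129385.3532, Y=-267797.9123, Z=5986199.0074
→ geod (Bowring, a=6378206.400): φ=70.39963300°, λ=-172.83194300°, h=255.1220 m

φ=70.399633°, λ=-172.831943°, h=255.122 m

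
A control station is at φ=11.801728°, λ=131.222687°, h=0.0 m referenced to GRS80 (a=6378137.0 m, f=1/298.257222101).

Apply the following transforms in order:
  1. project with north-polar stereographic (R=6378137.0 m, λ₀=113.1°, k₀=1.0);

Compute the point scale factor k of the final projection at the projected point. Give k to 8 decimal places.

start: φ=11.801728°, λ=131.222687°, h=0.000 m
→ into stereo (λ₀=113.1°): φ=11.80172800°, λ−λ₀=18.12268700°
scale k = 1.66040476

1.66040476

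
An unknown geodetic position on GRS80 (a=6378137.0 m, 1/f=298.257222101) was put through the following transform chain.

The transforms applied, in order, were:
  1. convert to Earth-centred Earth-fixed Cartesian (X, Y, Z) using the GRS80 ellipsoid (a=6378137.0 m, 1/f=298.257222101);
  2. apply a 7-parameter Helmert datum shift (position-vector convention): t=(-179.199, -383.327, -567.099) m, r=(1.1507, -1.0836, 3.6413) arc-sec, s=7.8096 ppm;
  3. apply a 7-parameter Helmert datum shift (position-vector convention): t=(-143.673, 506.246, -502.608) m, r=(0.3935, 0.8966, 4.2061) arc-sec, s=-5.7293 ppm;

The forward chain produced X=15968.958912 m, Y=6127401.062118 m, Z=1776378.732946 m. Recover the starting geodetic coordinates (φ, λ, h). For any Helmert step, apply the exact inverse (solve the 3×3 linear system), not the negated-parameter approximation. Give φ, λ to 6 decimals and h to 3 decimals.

start: X=15968.9589, Y=6127401.0621, Z=1776378.7329 m
→ Helmert⁻¹: X=16229.9393, Y=6126932.9780, Z=1776879.9032
→ Helmert⁻¹: X=16526.5156, Y=6127278.0774, Z=1777398.8518
→ geod (Bowring, a=6378137.000): φ=16.27952300°, λ=89.84546200°, h=3417.3580 m

φ=16.279523°, λ=89.845462°, h=3417.358 m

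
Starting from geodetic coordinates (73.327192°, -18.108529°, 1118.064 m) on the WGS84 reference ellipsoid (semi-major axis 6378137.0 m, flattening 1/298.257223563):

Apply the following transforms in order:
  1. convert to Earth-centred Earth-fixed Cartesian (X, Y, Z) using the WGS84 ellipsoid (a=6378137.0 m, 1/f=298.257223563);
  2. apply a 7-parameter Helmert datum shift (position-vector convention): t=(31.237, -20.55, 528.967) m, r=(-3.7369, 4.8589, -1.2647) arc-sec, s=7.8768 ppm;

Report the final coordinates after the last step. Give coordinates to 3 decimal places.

X=1745145.133 m, Y=-570553.860 m, Z=6089435.408 m

start: φ=73.327192°, λ=-18.108529°, h=1118.064 m
→ ECEF (a=6378137.000, f=1/298.257223563): X=1744960.2156, Y=-570628.4294, Z=6088889.2479
→ Helmert 7p (PV): X=1745145.1332, Y=-570553.8600, Z=6089435.4084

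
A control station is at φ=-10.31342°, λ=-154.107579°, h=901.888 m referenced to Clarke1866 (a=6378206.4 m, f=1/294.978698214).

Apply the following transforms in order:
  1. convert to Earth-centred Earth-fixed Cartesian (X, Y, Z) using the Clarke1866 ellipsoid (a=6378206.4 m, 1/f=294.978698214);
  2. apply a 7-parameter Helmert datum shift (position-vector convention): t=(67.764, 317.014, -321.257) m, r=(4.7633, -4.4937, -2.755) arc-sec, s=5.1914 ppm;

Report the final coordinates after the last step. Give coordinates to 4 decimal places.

start: φ=-10.313420°, λ=-154.107579°, h=901.888 m
→ ECEF (a=6378206.400, f=1/294.978698214): X=-5646637.3412, Y=-2740936.7926, Z=-1134462.5906
→ Helmert 7p (PV): X=-5646610.7854, Y=-2740532.3891, Z=-1134976.0529

X=-5646610.7854 m, Y=-2740532.3891 m, Z=-1134976.0529 m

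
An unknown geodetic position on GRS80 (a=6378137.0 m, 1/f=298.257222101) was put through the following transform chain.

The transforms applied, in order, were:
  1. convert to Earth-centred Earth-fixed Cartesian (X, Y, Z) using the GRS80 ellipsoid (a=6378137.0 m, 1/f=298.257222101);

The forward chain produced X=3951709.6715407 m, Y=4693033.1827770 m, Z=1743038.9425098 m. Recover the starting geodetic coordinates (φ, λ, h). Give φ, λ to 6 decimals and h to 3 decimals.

φ=15.961555°, λ=49.901366°, h=1457.475 m

start: X=3951709.6715, Y=4693033.1828, Z=1743038.9425 m
→ geod (Bowring, a=6378137.000): φ=15.96155500°, λ=49.90136600°, h=1457.4750 m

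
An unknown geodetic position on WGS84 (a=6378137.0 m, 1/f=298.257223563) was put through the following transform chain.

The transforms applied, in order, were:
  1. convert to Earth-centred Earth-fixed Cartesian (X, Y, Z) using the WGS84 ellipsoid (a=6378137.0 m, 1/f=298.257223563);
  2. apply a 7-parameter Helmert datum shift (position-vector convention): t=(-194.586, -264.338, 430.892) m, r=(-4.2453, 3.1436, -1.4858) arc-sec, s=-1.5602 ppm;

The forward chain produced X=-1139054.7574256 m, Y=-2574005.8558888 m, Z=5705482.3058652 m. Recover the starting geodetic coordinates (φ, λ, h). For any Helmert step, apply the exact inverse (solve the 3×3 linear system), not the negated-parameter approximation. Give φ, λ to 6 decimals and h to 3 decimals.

φ=63.892595°, λ=-113.869248°, h=594.459 m

start: X=-1139054.7574, Y=-2574005.8559, Z=5705482.3059 m
→ Helmert⁻¹: X=-1138930.3552, Y=-2573871.1565, Z=5704989.9820
→ geod (Bowring, a=6378137.000): φ=63.89259500°, λ=-113.86924800°, h=594.4590 m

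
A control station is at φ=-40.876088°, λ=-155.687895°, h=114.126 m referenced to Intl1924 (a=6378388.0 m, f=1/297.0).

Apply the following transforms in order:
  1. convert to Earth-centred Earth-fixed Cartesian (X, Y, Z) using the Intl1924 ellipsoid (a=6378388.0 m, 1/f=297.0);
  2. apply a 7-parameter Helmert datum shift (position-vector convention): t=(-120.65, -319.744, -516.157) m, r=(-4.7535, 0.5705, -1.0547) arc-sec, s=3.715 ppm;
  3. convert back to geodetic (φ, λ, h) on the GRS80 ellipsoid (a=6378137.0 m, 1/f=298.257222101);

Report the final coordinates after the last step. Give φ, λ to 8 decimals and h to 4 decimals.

φ=-40.87667527°, λ=-155.68434242°, h=869.9445 m

start: φ=-40.876088°, λ=-155.687895°, h=114.126 m
→ ECEF (a=6378388.000, f=1/297.0): X=-4401578.8337, Y=-1988508.6690, Z=-4152173.1173
→ Helmert 7p (PV): X=-4401737.4879, Y=-1988908.9833, Z=-4152646.6988
→ geod (Bowring, a=6378137.000): φ=-40.87667527°, λ=-155.68434242°, h=869.9445 m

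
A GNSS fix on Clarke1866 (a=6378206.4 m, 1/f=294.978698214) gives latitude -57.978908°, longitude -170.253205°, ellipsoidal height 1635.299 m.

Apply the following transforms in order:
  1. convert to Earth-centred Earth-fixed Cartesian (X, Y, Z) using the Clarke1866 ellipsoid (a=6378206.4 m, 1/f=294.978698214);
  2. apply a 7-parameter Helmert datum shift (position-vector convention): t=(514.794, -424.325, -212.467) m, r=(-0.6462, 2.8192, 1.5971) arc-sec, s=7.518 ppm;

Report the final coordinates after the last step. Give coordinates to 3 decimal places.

X=-3341681.816 m, Y=-574557.134 m, Z=-5385884.839 m

start: φ=-57.978908°, λ=-170.253205°, h=1635.299 m
→ ECEF (a=6378206.400, f=1/294.978698214): X=-3342102.3176, Y=-574085.7420, Z=-5385679.3611
→ Helmert 7p (PV): X=-3341681.8157, Y=-574557.1336, Z=-5385884.8394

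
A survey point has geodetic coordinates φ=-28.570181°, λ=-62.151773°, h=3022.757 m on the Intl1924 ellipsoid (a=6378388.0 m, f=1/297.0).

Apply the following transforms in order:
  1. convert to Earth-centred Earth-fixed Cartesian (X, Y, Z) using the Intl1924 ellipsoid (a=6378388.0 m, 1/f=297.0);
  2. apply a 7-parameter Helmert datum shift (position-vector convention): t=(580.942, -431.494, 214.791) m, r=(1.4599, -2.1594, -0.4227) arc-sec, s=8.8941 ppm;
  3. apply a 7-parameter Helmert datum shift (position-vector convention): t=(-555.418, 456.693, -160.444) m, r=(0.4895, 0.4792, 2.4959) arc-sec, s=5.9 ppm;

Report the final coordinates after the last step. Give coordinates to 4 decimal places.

X=2620122.9226 m, Y=-4959112.7717 m, Z=-3033654.4449 m

start: φ=-28.570181°, λ=-62.151773°, h=3022.757 m
→ ECEF (a=6378388.000, f=1/297.0): X=2619984.0717, Y=-4959119.6144, Z=-3033638.3838
→ Helmert 7p (PV): X=2620609.9129, Y=-4959579.1129, Z=-3033458.2452
→ Helmert 7p (PV): X=2620122.9226, Y=-4959112.7717, Z=-3033654.4449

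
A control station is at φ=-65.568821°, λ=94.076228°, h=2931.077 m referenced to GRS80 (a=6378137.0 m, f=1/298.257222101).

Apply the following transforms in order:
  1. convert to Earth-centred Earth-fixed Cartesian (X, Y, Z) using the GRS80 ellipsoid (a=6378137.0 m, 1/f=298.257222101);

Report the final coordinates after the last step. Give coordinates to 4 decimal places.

X=-188126.9692 m, Y=2639864.5408 m, Z=-5786895.8952 m

start: φ=-65.568821°, λ=94.076228°, h=2931.077 m
→ ECEF (a=6378137.000, f=1/298.257222101): X=-188126.9692, Y=2639864.5408, Z=-5786895.8952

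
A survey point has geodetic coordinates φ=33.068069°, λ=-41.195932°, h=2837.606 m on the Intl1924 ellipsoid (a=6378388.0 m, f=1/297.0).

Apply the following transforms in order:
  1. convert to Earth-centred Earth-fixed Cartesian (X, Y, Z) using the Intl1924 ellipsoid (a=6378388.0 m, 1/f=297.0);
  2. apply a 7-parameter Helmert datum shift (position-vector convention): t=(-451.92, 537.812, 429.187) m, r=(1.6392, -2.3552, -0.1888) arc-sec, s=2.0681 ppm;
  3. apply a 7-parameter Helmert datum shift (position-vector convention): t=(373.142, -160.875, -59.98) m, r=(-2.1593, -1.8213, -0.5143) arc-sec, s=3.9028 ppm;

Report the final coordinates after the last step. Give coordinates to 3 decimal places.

start: φ=33.068069°, λ=-41.195932°, h=2837.606 m
→ ECEF (a=6378388.000, f=1/297.0): X=4027905.1806, Y=-3525659.3092, Z=3461888.0031
→ Helmert 7p (PV): X=4027418.8345, Y=-3525159.9874, Z=3462342.3230
→ Helmert 7p (PV): X=4027768.3327, Y=-3525308.4164, Z=3462368.3213

X=4027768.333 m, Y=-3525308.416 m, Z=3462368.321 m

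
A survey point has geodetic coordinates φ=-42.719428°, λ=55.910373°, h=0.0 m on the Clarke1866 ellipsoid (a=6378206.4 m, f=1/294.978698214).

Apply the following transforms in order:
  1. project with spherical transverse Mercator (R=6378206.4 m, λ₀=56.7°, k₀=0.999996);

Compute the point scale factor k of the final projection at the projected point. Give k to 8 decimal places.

start: φ=-42.719428°, λ=55.910373°, h=0.000 m
→ into tm (λ₀=56.7°): φ=-42.71942800°, λ−λ₀=-0.78962700°
scale k = 1.00004726

1.00004726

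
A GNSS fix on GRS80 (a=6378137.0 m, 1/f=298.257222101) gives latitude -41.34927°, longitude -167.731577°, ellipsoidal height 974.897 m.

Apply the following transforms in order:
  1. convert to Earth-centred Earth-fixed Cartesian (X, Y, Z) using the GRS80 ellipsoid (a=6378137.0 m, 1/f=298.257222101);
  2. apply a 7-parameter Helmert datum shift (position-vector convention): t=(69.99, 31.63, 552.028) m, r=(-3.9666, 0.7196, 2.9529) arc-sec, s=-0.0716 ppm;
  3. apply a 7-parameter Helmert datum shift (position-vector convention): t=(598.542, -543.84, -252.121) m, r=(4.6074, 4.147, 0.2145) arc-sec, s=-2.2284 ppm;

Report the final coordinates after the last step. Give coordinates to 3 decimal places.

start: φ=-41.349270°, λ=-167.731577°, h=974.897 m
→ ECEF (a=6378137.000, f=1/298.257222101): X=-4686263.7682, Y=-1019065.5798, Z=-4192263.9314
→ Helmert 7p (PV): X=-4686193.4793, Y=-1019181.5855, Z=-4191675.6569
→ Helmert 7p (PV): X=-4685667.7091, Y=-1019634.3971, Z=-4191846.9861

X=-4685667.709 m, Y=-1019634.397 m, Z=-4191846.986 m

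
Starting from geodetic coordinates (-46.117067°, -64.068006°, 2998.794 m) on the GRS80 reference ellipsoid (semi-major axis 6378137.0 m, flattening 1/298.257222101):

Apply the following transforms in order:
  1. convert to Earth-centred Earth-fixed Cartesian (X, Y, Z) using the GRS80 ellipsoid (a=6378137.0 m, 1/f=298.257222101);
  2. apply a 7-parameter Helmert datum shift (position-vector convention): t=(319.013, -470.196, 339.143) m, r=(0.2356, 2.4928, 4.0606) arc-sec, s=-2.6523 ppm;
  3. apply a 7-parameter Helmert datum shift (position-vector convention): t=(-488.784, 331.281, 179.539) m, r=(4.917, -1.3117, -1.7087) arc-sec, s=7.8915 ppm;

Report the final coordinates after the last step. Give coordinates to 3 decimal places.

start: φ=-46.117067°, λ=-64.068006°, h=2998.794 m
→ ECEF (a=6378137.000, f=1/298.257222101): X=1937707.0084, Y=-3984885.5239, Z=-4576438.4685
→ Helmert 7p (PV): X=1938044.0216, Y=-3985301.7772, Z=-4576115.1570
→ Helmert 7p (PV): X=1937566.6182, Y=-3984908.9135, Z=-4576054.4092

X=1937566.618 m, Y=-3984908.914 m, Z=-4576054.409 m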